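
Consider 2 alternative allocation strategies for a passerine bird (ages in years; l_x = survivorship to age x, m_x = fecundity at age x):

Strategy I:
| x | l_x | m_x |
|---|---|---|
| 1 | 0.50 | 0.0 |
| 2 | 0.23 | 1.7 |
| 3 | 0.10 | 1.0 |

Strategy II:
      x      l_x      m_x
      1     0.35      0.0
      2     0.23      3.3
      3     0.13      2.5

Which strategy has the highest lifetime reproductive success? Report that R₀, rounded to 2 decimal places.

Strategy I: R₀ = 0.50×0.0 + 0.23×1.7 + 0.10×1.0 = 0.4910
Strategy II: R₀ = 0.35×0.0 + 0.23×3.3 + 0.13×2.5 = 1.0840
Highest R₀: strategy II with 1.0840.

1.08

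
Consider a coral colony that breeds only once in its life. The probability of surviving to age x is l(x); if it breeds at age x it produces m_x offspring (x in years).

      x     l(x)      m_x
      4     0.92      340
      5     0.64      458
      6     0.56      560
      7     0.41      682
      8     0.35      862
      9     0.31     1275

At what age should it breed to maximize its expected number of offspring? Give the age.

Expected offspring if breeding at age x = l(x) × m_x:
  age 4: 0.92 × 340 = 312.800
  age 5: 0.64 × 458 = 293.120
  age 6: 0.56 × 560 = 313.600
  age 7: 0.41 × 682 = 279.620
  age 8: 0.35 × 862 = 301.700
  age 9: 0.31 × 1275 = 395.250
Maximum at age 9 (395.250).

9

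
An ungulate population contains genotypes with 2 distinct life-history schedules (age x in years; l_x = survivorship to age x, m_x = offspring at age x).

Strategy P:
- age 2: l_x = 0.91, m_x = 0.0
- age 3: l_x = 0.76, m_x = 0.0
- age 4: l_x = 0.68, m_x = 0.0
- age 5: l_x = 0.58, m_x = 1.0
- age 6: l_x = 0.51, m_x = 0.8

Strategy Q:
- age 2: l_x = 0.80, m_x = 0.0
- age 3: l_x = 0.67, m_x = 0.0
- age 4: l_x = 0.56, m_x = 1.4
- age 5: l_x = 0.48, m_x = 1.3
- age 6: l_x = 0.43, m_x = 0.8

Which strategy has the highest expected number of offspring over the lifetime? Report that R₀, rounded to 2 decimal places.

1.75

Strategy P: R₀ = 0.91×0.0 + 0.76×0.0 + 0.68×0.0 + 0.58×1.0 + 0.51×0.8 = 0.9880
Strategy Q: R₀ = 0.80×0.0 + 0.67×0.0 + 0.56×1.4 + 0.48×1.3 + 0.43×0.8 = 1.7520
Highest R₀: strategy Q with 1.7520.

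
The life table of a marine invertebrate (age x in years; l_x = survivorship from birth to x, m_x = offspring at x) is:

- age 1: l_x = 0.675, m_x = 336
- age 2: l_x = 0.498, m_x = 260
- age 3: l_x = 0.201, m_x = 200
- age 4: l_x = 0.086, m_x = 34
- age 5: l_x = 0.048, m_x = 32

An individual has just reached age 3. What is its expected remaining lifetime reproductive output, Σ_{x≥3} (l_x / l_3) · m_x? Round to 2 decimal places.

222.19

l_3 = 0.201. Conditional survival from age 3 to x is l_x / l_3.
  x=3: (0.201/0.201) × 200 = 200.0000
  x=4: (0.086/0.201) × 34 = 14.5473
  x=5: (0.048/0.201) × 32 = 7.6418
Sum = 200.0000 + 14.5473 + 7.6418 = 222.1891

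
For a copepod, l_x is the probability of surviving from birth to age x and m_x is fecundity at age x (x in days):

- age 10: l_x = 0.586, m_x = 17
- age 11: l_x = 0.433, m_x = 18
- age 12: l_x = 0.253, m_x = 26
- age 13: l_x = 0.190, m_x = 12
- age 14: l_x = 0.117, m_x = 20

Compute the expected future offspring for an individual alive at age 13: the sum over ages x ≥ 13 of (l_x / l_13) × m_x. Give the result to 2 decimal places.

24.32

l_13 = 0.190. Conditional survival from age 13 to x is l_x / l_13.
  x=13: (0.190/0.190) × 12 = 12.0000
  x=14: (0.117/0.190) × 20 = 12.3158
Sum = 12.0000 + 12.3158 = 24.3158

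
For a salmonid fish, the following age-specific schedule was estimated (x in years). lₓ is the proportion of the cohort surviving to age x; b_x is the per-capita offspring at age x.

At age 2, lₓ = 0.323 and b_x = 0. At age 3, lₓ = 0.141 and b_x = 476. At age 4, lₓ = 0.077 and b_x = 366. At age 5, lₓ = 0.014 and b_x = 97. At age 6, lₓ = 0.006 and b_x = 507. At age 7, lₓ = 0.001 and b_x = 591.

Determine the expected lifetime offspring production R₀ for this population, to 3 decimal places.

R₀ = Σ lₓ b_x:
  age 2: 0.323 × 0 = 0.0000
  age 3: 0.141 × 476 = 67.1160
  age 4: 0.077 × 366 = 28.1820
  age 5: 0.014 × 97 = 1.3580
  age 6: 0.006 × 507 = 3.0420
  age 7: 0.001 × 591 = 0.5910
R₀ = 0.0000 + 67.1160 + 28.1820 + 1.3580 + 3.0420 + 0.5910 = 100.2890

100.289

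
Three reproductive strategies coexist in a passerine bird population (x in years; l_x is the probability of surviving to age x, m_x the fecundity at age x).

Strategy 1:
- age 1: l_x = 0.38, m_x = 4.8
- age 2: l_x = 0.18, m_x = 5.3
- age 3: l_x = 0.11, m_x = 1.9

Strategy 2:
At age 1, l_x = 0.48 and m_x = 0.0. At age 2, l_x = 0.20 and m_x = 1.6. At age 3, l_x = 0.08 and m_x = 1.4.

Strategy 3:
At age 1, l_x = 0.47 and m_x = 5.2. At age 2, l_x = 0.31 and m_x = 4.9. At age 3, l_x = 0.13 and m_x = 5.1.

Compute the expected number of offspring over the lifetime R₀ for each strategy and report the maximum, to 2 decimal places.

4.63

Strategy 1: R₀ = 0.38×4.8 + 0.18×5.3 + 0.11×1.9 = 2.9870
Strategy 2: R₀ = 0.48×0.0 + 0.20×1.6 + 0.08×1.4 = 0.4320
Strategy 3: R₀ = 0.47×5.2 + 0.31×4.9 + 0.13×5.1 = 4.6260
Highest R₀: strategy 3 with 4.6260.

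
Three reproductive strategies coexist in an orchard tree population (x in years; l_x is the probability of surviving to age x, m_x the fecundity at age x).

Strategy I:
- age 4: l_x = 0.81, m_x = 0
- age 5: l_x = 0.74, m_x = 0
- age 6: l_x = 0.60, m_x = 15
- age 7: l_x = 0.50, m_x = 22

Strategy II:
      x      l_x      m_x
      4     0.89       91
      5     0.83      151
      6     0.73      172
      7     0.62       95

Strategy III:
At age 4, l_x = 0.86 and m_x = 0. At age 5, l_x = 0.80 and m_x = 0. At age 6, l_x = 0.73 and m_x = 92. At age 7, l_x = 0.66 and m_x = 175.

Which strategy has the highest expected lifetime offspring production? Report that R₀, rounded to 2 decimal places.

Strategy I: R₀ = 0.81×0 + 0.74×0 + 0.60×15 + 0.50×22 = 20.0000
Strategy II: R₀ = 0.89×91 + 0.83×151 + 0.73×172 + 0.62×95 = 390.7800
Strategy III: R₀ = 0.86×0 + 0.80×0 + 0.73×92 + 0.66×175 = 182.6600
Highest R₀: strategy II with 390.7800.

390.78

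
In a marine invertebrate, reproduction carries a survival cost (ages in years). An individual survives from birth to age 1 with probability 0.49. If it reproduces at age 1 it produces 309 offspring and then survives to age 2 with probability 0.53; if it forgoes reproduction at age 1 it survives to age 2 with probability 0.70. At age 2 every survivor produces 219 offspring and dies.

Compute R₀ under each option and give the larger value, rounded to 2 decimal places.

breed at age 1: R₀ = 0.49 × (309 + 0.53 × 219) = 0.49 × 425.0700 = 208.2843
delay to age 2: R₀ = 0.49 × (0.70 × 219) = 0.49 × 153.3000 = 75.1170
Higher: breed at age 1 (208.2843).

208.28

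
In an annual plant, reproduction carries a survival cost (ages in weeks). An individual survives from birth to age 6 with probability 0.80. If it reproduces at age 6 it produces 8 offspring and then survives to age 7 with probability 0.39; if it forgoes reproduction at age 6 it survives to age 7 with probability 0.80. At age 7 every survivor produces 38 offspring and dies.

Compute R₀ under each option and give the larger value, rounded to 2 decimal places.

breed at age 6: R₀ = 0.80 × (8 + 0.39 × 38) = 0.80 × 22.8200 = 18.2560
delay to age 7: R₀ = 0.80 × (0.80 × 38) = 0.80 × 30.4000 = 24.3200
Higher: delay to age 7 (24.3200).

24.32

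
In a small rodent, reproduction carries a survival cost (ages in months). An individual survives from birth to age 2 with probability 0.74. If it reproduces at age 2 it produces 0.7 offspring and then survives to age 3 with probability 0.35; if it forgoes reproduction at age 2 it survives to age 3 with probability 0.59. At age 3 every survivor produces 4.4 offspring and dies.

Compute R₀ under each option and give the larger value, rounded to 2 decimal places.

1.92

breed at age 2: R₀ = 0.74 × (0.7 + 0.35 × 4.4) = 0.74 × 2.2400 = 1.6576
delay to age 3: R₀ = 0.74 × (0.59 × 4.4) = 0.74 × 2.5960 = 1.9210
Higher: delay to age 3 (1.9210).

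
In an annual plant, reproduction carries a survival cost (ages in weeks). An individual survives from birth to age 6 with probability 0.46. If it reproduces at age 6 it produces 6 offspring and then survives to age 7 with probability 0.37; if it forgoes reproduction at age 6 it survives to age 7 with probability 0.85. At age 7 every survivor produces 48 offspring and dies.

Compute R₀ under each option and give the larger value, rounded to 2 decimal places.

breed at age 6: R₀ = 0.46 × (6 + 0.37 × 48) = 0.46 × 23.7600 = 10.9296
delay to age 7: R₀ = 0.46 × (0.85 × 48) = 0.46 × 40.8000 = 18.7680
Higher: delay to age 7 (18.7680).

18.77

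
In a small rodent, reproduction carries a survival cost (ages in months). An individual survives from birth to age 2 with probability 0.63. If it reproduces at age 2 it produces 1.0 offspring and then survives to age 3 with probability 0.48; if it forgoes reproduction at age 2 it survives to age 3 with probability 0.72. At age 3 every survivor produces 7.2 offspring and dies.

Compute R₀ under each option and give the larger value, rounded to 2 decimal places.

breed at age 2: R₀ = 0.63 × (1.0 + 0.48 × 7.2) = 0.63 × 4.4560 = 2.8073
delay to age 3: R₀ = 0.63 × (0.72 × 7.2) = 0.63 × 5.1840 = 3.2659
Higher: delay to age 3 (3.2659).

3.27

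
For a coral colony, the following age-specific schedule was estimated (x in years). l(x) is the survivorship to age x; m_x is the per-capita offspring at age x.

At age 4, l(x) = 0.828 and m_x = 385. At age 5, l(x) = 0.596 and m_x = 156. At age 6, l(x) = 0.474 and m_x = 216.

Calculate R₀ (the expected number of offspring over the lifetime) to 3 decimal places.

R₀ = Σ l(x) m_x:
  age 4: 0.828 × 385 = 318.7800
  age 5: 0.596 × 156 = 92.9760
  age 6: 0.474 × 216 = 102.3840
R₀ = 318.7800 + 92.9760 + 102.3840 = 514.1400

514.140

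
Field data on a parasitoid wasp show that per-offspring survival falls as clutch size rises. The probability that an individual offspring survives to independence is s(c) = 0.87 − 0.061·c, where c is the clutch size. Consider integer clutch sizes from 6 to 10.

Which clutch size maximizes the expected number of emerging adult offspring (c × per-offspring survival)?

7

Expected emerging adult offspring = c × s(c):
  c=6: 6 × 0.504 = 3.024
  c=7: 7 × 0.443 = 3.101
  c=8: 8 × 0.382 = 3.056
  c=9: 9 × 0.321 = 2.889
  c=10: 10 × 0.260 = 2.600
Maximum at c = 7 (3.101 emerging adult offspring).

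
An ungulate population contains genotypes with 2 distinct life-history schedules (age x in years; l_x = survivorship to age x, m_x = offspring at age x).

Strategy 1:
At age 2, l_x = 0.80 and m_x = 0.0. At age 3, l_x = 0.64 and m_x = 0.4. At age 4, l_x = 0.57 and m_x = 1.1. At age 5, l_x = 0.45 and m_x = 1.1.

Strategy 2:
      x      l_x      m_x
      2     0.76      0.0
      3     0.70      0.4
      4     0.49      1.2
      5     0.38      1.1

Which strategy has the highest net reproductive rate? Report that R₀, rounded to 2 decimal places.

Strategy 1: R₀ = 0.80×0.0 + 0.64×0.4 + 0.57×1.1 + 0.45×1.1 = 1.3780
Strategy 2: R₀ = 0.76×0.0 + 0.70×0.4 + 0.49×1.2 + 0.38×1.1 = 1.2860
Highest R₀: strategy 1 with 1.3780.

1.38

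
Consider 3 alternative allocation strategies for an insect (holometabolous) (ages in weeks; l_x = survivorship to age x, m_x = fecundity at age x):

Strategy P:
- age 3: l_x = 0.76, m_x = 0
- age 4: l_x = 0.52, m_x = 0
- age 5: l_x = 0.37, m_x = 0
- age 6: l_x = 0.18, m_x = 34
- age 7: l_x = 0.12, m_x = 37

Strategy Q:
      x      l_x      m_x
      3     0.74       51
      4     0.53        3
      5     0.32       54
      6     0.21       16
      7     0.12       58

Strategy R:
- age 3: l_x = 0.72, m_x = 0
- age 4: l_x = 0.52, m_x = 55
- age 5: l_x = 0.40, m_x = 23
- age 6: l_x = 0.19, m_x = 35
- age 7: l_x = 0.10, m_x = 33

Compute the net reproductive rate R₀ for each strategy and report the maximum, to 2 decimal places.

66.93

Strategy P: R₀ = 0.76×0 + 0.52×0 + 0.37×0 + 0.18×34 + 0.12×37 = 10.5600
Strategy Q: R₀ = 0.74×51 + 0.53×3 + 0.32×54 + 0.21×16 + 0.12×58 = 66.9300
Strategy R: R₀ = 0.72×0 + 0.52×55 + 0.40×23 + 0.19×35 + 0.10×33 = 47.7500
Highest R₀: strategy Q with 66.9300.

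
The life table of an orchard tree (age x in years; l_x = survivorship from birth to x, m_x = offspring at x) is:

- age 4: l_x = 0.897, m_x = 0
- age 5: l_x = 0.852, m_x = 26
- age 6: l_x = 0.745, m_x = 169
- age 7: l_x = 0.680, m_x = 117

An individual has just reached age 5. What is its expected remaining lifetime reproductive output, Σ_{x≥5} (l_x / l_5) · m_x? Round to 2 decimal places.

267.16

l_5 = 0.852. Conditional survival from age 5 to x is l_x / l_5.
  x=5: (0.852/0.852) × 26 = 26.0000
  x=6: (0.745/0.852) × 169 = 147.7758
  x=7: (0.680/0.852) × 117 = 93.3803
Sum = 26.0000 + 147.7758 + 93.3803 = 267.1561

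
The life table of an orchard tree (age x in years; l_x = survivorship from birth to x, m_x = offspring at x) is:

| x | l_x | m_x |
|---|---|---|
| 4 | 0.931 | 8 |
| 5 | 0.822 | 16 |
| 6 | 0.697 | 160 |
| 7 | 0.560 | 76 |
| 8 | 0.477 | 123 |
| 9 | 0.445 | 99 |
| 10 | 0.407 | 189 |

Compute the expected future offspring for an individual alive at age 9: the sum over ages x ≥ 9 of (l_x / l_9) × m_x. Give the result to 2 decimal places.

l_9 = 0.445. Conditional survival from age 9 to x is l_x / l_9.
  x=9: (0.445/0.445) × 99 = 99.0000
  x=10: (0.407/0.445) × 189 = 172.8607
Sum = 99.0000 + 172.8607 = 271.8607

271.86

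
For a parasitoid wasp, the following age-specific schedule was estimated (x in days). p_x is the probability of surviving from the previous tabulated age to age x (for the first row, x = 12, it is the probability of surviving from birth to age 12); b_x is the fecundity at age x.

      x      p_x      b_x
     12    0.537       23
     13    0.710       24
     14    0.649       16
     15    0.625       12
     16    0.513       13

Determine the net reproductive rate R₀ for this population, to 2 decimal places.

Survivorship from birth: l_x = p_12·p_13·…·p_x.
  l_12 = 0.53700
  l_13 = 0.38127
  l_14 = 0.24744
  l_15 = 0.15465
  l_16 = 0.07934
R₀ = Σ l_x b_x:
  age 12: 0.53700 × 23 = 12.3510
  age 13: 0.38127 × 24 = 9.1505
  age 14: 0.24744 × 16 = 3.9590
  age 15: 0.15465 × 12 = 1.8558
  age 16: 0.07934 × 13 = 1.0314
R₀ = 12.3510 + 9.1505 + 3.9590 + 1.8558 + 1.0314 = 28.3477

28.35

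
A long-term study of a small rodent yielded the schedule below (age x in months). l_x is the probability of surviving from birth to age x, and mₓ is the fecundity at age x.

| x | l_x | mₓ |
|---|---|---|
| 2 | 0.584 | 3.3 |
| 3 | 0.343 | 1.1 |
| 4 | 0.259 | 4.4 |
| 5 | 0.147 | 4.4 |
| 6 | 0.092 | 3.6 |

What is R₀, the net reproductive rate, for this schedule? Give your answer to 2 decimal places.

R₀ = Σ l_x mₓ:
  age 2: 0.584 × 3.3 = 1.9272
  age 3: 0.343 × 1.1 = 0.3773
  age 4: 0.259 × 4.4 = 1.1396
  age 5: 0.147 × 4.4 = 0.6468
  age 6: 0.092 × 3.6 = 0.3312
R₀ = 1.9272 + 0.3773 + 1.1396 + 0.6468 + 0.3312 = 4.4221

4.42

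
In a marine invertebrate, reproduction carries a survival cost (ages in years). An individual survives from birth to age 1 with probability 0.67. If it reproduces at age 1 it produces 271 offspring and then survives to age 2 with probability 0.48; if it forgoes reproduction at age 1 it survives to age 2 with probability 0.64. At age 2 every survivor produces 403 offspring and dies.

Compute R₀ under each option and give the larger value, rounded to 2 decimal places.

311.17

breed at age 1: R₀ = 0.67 × (271 + 0.48 × 403) = 0.67 × 464.4400 = 311.1748
delay to age 2: R₀ = 0.67 × (0.64 × 403) = 0.67 × 257.9200 = 172.8064
Higher: breed at age 1 (311.1748).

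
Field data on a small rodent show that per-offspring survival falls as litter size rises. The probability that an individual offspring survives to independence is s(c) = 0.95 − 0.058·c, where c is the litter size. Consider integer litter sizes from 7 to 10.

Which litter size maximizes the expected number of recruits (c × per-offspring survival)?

Expected recruits = c × s(c):
  c=7: 7 × 0.544 = 3.808
  c=8: 8 × 0.486 = 3.888
  c=9: 9 × 0.428 = 3.852
  c=10: 10 × 0.370 = 3.700
Maximum at c = 8 (3.888 recruits).

8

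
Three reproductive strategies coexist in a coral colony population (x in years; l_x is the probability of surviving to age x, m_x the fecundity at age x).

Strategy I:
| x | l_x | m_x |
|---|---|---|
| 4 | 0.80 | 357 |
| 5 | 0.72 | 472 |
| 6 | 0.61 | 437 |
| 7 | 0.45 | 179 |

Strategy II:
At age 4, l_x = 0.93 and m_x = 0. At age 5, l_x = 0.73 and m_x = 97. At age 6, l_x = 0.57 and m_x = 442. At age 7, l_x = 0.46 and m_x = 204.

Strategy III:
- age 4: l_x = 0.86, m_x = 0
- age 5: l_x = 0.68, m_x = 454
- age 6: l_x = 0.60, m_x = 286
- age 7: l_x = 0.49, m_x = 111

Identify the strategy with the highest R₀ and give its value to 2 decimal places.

Strategy I: R₀ = 0.80×357 + 0.72×472 + 0.61×437 + 0.45×179 = 972.5600
Strategy II: R₀ = 0.93×0 + 0.73×97 + 0.57×442 + 0.46×204 = 416.5900
Strategy III: R₀ = 0.86×0 + 0.68×454 + 0.60×286 + 0.49×111 = 534.7100
Highest R₀: strategy I with 972.5600.

972.56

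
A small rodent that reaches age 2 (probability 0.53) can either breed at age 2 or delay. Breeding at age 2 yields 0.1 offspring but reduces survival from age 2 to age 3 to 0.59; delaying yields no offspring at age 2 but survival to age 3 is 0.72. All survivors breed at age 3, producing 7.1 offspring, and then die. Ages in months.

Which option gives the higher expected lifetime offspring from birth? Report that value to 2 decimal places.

breed at age 2: R₀ = 0.53 × (0.1 + 0.59 × 7.1) = 0.53 × 4.2890 = 2.2732
delay to age 3: R₀ = 0.53 × (0.72 × 7.1) = 0.53 × 5.1120 = 2.7094
Higher: delay to age 3 (2.7094).

2.71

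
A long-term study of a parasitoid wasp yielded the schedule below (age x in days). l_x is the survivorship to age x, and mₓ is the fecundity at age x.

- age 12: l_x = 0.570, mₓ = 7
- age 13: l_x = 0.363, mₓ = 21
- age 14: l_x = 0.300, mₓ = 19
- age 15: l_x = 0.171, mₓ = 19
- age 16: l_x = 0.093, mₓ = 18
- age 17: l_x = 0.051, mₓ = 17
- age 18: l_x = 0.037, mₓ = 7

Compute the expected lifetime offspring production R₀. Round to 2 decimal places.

R₀ = Σ l_x mₓ:
  age 12: 0.570 × 7 = 3.9900
  age 13: 0.363 × 21 = 7.6230
  age 14: 0.300 × 19 = 5.7000
  age 15: 0.171 × 19 = 3.2490
  age 16: 0.093 × 18 = 1.6740
  age 17: 0.051 × 17 = 0.8670
  age 18: 0.037 × 7 = 0.2590
R₀ = 3.9900 + 7.6230 + 5.7000 + 3.2490 + 1.6740 + 0.8670 + 0.2590 = 23.3620

23.36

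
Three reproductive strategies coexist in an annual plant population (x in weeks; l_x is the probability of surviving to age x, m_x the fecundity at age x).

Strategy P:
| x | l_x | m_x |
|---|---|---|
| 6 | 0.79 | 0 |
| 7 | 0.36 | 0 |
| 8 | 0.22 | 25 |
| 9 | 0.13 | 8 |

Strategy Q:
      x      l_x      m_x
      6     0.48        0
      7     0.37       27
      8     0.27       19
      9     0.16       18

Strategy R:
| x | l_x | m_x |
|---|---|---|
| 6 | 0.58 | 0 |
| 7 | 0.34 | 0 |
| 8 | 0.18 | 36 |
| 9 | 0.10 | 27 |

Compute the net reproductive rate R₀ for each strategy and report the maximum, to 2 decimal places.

Strategy P: R₀ = 0.79×0 + 0.36×0 + 0.22×25 + 0.13×8 = 6.5400
Strategy Q: R₀ = 0.48×0 + 0.37×27 + 0.27×19 + 0.16×18 = 18.0000
Strategy R: R₀ = 0.58×0 + 0.34×0 + 0.18×36 + 0.10×27 = 9.1800
Highest R₀: strategy Q with 18.0000.

18.00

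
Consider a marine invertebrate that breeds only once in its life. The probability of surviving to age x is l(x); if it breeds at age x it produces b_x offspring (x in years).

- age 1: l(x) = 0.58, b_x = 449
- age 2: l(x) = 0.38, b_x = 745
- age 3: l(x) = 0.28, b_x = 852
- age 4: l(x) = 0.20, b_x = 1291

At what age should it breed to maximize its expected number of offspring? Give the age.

2

Expected offspring if breeding at age x = l(x) × b_x:
  age 1: 0.58 × 449 = 260.420
  age 2: 0.38 × 745 = 283.100
  age 3: 0.28 × 852 = 238.560
  age 4: 0.20 × 1291 = 258.200
Maximum at age 2 (283.100).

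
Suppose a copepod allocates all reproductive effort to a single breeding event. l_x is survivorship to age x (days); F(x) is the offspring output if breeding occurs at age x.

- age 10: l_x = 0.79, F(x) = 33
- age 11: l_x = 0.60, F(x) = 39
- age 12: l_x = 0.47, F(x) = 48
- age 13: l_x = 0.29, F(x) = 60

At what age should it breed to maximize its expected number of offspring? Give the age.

Expected offspring if breeding at age x = l_x × F(x):
  age 10: 0.79 × 33 = 26.070
  age 11: 0.60 × 39 = 23.400
  age 12: 0.47 × 48 = 22.560
  age 13: 0.29 × 60 = 17.400
Maximum at age 10 (26.070).

10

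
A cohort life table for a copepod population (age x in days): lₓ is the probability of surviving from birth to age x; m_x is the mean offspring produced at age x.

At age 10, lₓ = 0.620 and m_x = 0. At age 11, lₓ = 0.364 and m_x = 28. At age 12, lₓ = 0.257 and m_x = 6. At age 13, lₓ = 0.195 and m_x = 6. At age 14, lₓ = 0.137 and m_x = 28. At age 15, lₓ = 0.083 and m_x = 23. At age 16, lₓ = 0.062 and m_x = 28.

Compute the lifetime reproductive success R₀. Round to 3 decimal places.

20.385

R₀ = Σ lₓ m_x:
  age 10: 0.620 × 0 = 0.0000
  age 11: 0.364 × 28 = 10.1920
  age 12: 0.257 × 6 = 1.5420
  age 13: 0.195 × 6 = 1.1700
  age 14: 0.137 × 28 = 3.8360
  age 15: 0.083 × 23 = 1.9090
  age 16: 0.062 × 28 = 1.7360
R₀ = 0.0000 + 10.1920 + 1.5420 + 1.1700 + 3.8360 + 1.9090 + 1.7360 = 20.3850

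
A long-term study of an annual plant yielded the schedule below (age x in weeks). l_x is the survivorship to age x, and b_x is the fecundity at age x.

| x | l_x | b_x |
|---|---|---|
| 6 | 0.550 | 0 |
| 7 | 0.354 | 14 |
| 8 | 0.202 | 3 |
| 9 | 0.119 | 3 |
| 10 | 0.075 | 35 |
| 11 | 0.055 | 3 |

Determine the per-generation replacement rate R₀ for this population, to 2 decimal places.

8.71

R₀ = Σ l_x b_x:
  age 6: 0.550 × 0 = 0.0000
  age 7: 0.354 × 14 = 4.9560
  age 8: 0.202 × 3 = 0.6060
  age 9: 0.119 × 3 = 0.3570
  age 10: 0.075 × 35 = 2.6250
  age 11: 0.055 × 3 = 0.1650
R₀ = 0.0000 + 4.9560 + 0.6060 + 0.3570 + 2.6250 + 0.1650 = 8.7090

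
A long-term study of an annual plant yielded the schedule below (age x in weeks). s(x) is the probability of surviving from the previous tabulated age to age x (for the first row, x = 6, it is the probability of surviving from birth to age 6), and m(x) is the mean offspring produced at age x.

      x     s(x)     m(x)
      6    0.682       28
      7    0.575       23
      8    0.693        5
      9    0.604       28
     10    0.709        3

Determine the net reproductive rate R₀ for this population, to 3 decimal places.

Survivorship from birth: l_x = s_6·s_7·…·s_x.
  l_6 = 0.68200
  l_7 = 0.39215
  l_8 = 0.27176
  l_9 = 0.16414
  l_10 = 0.11638
R₀ = Σ l_x m(x):
  age 6: 0.68200 × 28 = 19.0960
  age 7: 0.39215 × 23 = 9.0194
  age 8: 0.27176 × 5 = 1.3588
  age 9: 0.16414 × 28 = 4.5959
  age 10: 0.11638 × 3 = 0.3491
R₀ = 19.0960 + 9.0194 + 1.3588 + 4.5959 + 0.3491 = 34.4193

34.419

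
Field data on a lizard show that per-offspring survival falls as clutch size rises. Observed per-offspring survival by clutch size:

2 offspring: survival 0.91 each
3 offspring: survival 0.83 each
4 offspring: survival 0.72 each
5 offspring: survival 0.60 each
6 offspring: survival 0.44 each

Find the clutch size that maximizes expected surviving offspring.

5

Expected surviving offspring = c × s(c):
  c=2: 2 × 0.91 = 1.820
  c=3: 3 × 0.83 = 2.490
  c=4: 4 × 0.72 = 2.880
  c=5: 5 × 0.60 = 3.000
  c=6: 6 × 0.44 = 2.640
Maximum at c = 5 (3.000 surviving offspring).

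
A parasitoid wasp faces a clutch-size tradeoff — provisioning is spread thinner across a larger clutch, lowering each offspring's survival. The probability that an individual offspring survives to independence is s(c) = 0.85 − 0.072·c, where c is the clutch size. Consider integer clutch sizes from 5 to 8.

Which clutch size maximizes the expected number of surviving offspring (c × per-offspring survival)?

Expected surviving offspring = c × s(c):
  c=5: 5 × 0.490 = 2.450
  c=6: 6 × 0.418 = 2.508
  c=7: 7 × 0.346 = 2.422
  c=8: 8 × 0.274 = 2.192
Maximum at c = 6 (2.508 surviving offspring).

6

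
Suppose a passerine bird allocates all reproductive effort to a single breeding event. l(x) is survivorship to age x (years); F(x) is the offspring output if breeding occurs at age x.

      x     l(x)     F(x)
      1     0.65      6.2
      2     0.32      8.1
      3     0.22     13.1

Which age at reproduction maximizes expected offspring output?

1

Expected offspring if breeding at age x = l(x) × F(x):
  age 1: 0.65 × 6.2 = 4.030
  age 2: 0.32 × 8.1 = 2.592
  age 3: 0.22 × 13.1 = 2.882
Maximum at age 1 (4.030).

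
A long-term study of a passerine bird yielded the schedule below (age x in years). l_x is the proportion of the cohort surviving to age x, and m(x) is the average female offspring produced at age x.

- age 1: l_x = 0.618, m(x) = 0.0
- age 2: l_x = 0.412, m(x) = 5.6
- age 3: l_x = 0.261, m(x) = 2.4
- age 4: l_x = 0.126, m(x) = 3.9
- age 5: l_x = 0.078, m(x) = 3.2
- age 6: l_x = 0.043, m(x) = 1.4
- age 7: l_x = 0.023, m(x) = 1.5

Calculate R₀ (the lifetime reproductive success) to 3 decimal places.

R₀ = Σ l_x m(x):
  age 1: 0.618 × 0.0 = 0.0000
  age 2: 0.412 × 5.6 = 2.3072
  age 3: 0.261 × 2.4 = 0.6264
  age 4: 0.126 × 3.9 = 0.4914
  age 5: 0.078 × 3.2 = 0.2496
  age 6: 0.043 × 1.4 = 0.0602
  age 7: 0.023 × 1.5 = 0.0345
R₀ = 0.0000 + 2.3072 + 0.6264 + 0.4914 + 0.2496 + 0.0602 + 0.0345 = 3.7693

3.769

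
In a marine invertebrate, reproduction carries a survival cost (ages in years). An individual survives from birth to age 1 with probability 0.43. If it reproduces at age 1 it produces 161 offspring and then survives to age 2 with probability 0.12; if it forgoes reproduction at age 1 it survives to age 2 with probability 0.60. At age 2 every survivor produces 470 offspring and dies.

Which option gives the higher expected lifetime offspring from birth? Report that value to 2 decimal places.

breed at age 1: R₀ = 0.43 × (161 + 0.12 × 470) = 0.43 × 217.4000 = 93.4820
delay to age 2: R₀ = 0.43 × (0.60 × 470) = 0.43 × 282.0000 = 121.2600
Higher: delay to age 2 (121.2600).

121.26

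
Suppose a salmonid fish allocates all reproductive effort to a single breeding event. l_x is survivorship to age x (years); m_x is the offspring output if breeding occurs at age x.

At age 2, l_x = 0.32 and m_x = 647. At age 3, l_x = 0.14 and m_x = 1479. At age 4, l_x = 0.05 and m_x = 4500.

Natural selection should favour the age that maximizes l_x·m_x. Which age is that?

4

Expected offspring if breeding at age x = l_x × m_x:
  age 2: 0.32 × 647 = 207.040
  age 3: 0.14 × 1479 = 207.060
  age 4: 0.05 × 4500 = 225.000
Maximum at age 4 (225.000).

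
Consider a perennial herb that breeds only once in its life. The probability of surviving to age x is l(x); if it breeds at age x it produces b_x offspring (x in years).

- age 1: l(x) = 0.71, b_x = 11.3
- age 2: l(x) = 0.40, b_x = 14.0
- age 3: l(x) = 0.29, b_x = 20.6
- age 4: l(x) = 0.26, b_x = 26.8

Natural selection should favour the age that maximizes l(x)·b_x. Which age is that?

Expected offspring if breeding at age x = l(x) × b_x:
  age 1: 0.71 × 11.3 = 8.023
  age 2: 0.40 × 14.0 = 5.600
  age 3: 0.29 × 20.6 = 5.974
  age 4: 0.26 × 26.8 = 6.968
Maximum at age 1 (8.023).

1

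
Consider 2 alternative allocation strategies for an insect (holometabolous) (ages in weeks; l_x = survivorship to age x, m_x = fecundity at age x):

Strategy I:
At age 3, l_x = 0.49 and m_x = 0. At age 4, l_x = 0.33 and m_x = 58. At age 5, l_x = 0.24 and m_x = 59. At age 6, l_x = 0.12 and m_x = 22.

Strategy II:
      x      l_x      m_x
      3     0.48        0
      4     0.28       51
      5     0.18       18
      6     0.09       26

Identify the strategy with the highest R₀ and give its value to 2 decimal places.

Strategy I: R₀ = 0.49×0 + 0.33×58 + 0.24×59 + 0.12×22 = 35.9400
Strategy II: R₀ = 0.48×0 + 0.28×51 + 0.18×18 + 0.09×26 = 19.8600
Highest R₀: strategy I with 35.9400.

35.94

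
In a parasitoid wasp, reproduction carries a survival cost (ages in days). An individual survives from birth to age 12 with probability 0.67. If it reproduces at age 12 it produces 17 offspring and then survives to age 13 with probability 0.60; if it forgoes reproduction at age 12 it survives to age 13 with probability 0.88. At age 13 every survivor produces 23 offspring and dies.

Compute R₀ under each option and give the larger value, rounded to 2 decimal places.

20.64

breed at age 12: R₀ = 0.67 × (17 + 0.60 × 23) = 0.67 × 30.8000 = 20.6360
delay to age 13: R₀ = 0.67 × (0.88 × 23) = 0.67 × 20.2400 = 13.5608
Higher: breed at age 12 (20.6360).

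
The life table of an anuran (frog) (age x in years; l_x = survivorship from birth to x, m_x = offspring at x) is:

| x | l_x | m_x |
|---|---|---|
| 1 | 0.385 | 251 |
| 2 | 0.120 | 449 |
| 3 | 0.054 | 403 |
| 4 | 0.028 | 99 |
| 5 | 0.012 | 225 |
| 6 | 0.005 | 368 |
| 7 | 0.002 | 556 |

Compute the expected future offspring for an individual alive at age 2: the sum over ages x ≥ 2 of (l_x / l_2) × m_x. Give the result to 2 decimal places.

700.55

l_2 = 0.120. Conditional survival from age 2 to x is l_x / l_2.
  x=2: (0.120/0.120) × 449 = 449.0000
  x=3: (0.054/0.120) × 403 = 181.3500
  x=4: (0.028/0.120) × 99 = 23.1000
  x=5: (0.012/0.120) × 225 = 22.5000
  x=6: (0.005/0.120) × 368 = 15.3333
  x=7: (0.002/0.120) × 556 = 9.2667
Sum = 449.0000 + 181.3500 + 23.1000 + 22.5000 + 15.3333 + 9.2667 = 700.5500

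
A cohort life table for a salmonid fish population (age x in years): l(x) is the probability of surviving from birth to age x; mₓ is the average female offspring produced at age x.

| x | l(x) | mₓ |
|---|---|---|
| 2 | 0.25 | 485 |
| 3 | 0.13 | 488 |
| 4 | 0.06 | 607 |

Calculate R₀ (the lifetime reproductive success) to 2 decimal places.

R₀ = Σ l(x) mₓ:
  age 2: 0.25 × 485 = 121.2500
  age 3: 0.13 × 488 = 63.4400
  age 4: 0.06 × 607 = 36.4200
R₀ = 121.2500 + 63.4400 + 36.4200 = 221.1100

221.11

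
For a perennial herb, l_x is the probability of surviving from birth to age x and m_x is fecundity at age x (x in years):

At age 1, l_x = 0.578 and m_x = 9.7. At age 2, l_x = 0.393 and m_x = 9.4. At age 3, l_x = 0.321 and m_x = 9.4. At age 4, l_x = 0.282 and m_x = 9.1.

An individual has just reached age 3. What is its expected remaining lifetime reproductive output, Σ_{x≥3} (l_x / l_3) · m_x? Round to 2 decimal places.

17.39

l_3 = 0.321. Conditional survival from age 3 to x is l_x / l_3.
  x=3: (0.321/0.321) × 9.4 = 9.4000
  x=4: (0.282/0.321) × 9.1 = 7.9944
Sum = 9.4000 + 7.9944 = 17.3944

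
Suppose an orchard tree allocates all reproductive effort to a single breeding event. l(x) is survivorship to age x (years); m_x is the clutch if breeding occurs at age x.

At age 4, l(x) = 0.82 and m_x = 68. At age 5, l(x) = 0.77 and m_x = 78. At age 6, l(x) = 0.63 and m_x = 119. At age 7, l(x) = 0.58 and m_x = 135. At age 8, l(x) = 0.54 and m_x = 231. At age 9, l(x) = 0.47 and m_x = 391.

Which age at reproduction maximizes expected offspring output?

Expected offspring if breeding at age x = l(x) × m_x:
  age 4: 0.82 × 68 = 55.760
  age 5: 0.77 × 78 = 60.060
  age 6: 0.63 × 119 = 74.970
  age 7: 0.58 × 135 = 78.300
  age 8: 0.54 × 231 = 124.740
  age 9: 0.47 × 391 = 183.770
Maximum at age 9 (183.770).

9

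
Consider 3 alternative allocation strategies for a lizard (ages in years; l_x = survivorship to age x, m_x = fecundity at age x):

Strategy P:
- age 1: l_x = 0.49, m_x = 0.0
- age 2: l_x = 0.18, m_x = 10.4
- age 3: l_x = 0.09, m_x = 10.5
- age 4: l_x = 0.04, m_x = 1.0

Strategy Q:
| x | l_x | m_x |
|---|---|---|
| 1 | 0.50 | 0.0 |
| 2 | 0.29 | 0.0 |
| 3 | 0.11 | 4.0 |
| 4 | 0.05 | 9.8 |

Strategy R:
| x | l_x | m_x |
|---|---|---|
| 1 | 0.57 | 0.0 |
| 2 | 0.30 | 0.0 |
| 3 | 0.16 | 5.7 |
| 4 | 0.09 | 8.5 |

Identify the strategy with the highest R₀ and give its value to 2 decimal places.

2.86

Strategy P: R₀ = 0.49×0.0 + 0.18×10.4 + 0.09×10.5 + 0.04×1.0 = 2.8570
Strategy Q: R₀ = 0.50×0.0 + 0.29×0.0 + 0.11×4.0 + 0.05×9.8 = 0.9300
Strategy R: R₀ = 0.57×0.0 + 0.30×0.0 + 0.16×5.7 + 0.09×8.5 = 1.6770
Highest R₀: strategy P with 2.8570.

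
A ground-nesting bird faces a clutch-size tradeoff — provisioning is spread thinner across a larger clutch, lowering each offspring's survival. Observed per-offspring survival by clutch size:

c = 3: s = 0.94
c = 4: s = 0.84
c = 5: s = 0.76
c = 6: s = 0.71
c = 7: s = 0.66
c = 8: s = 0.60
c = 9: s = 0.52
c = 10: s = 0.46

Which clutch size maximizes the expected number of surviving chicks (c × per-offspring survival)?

Expected surviving chicks = c × s(c):
  c=3: 3 × 0.94 = 2.820
  c=4: 4 × 0.84 = 3.360
  c=5: 5 × 0.76 = 3.800
  c=6: 6 × 0.71 = 4.260
  c=7: 7 × 0.66 = 4.620
  c=8: 8 × 0.60 = 4.800
  c=9: 9 × 0.52 = 4.680
  c=10: 10 × 0.46 = 4.600
Maximum at c = 8 (4.800 surviving chicks).

8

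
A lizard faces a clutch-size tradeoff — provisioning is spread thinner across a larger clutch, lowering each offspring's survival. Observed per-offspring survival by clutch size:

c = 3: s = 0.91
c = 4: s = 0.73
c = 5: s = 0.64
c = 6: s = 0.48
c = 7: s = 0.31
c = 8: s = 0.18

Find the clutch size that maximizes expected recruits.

Expected recruits = c × s(c):
  c=3: 3 × 0.91 = 2.730
  c=4: 4 × 0.73 = 2.920
  c=5: 5 × 0.64 = 3.200
  c=6: 6 × 0.48 = 2.880
  c=7: 7 × 0.31 = 2.170
  c=8: 8 × 0.18 = 1.440
Maximum at c = 5 (3.200 recruits).

5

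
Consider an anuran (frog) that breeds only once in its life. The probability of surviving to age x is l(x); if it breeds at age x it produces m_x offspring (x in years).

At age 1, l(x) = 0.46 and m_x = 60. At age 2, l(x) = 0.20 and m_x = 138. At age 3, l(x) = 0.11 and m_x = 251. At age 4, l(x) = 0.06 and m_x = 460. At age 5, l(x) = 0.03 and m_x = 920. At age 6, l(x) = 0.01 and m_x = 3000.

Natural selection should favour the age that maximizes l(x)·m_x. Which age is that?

6

Expected offspring if breeding at age x = l(x) × m_x:
  age 1: 0.46 × 60 = 27.600
  age 2: 0.20 × 138 = 27.600
  age 3: 0.11 × 251 = 27.610
  age 4: 0.06 × 460 = 27.600
  age 5: 0.03 × 920 = 27.600
  age 6: 0.01 × 3000 = 30.000
Maximum at age 6 (30.000).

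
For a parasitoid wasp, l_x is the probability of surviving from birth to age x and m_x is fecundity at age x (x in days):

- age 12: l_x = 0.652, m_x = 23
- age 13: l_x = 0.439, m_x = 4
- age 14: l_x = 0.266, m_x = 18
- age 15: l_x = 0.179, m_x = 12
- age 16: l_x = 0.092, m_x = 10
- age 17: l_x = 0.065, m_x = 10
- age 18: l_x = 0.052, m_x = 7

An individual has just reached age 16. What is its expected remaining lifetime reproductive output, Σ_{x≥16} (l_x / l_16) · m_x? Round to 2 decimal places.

21.02

l_16 = 0.092. Conditional survival from age 16 to x is l_x / l_16.
  x=16: (0.092/0.092) × 10 = 10.0000
  x=17: (0.065/0.092) × 10 = 7.0652
  x=18: (0.052/0.092) × 7 = 3.9565
Sum = 10.0000 + 7.0652 + 3.9565 = 21.0217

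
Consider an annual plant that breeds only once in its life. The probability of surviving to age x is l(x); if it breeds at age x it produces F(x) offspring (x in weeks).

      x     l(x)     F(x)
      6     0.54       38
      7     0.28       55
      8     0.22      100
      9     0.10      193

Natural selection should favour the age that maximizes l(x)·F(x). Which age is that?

8

Expected offspring if breeding at age x = l(x) × F(x):
  age 6: 0.54 × 38 = 20.520
  age 7: 0.28 × 55 = 15.400
  age 8: 0.22 × 100 = 22.000
  age 9: 0.10 × 193 = 19.300
Maximum at age 8 (22.000).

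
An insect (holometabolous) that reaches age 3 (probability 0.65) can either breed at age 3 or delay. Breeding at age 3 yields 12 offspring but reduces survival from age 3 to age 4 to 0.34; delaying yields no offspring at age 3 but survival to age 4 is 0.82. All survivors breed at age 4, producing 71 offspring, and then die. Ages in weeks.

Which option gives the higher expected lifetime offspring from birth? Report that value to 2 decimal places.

breed at age 3: R₀ = 0.65 × (12 + 0.34 × 71) = 0.65 × 36.1400 = 23.4910
delay to age 4: R₀ = 0.65 × (0.82 × 71) = 0.65 × 58.2200 = 37.8430
Higher: delay to age 4 (37.8430).

37.84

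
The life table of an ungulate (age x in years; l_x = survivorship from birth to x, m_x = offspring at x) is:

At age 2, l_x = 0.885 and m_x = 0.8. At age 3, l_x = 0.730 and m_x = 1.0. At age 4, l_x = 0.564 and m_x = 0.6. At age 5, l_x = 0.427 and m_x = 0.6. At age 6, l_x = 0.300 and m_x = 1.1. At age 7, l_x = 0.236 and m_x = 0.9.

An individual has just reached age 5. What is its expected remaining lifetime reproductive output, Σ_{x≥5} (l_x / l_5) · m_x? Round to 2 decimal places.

l_5 = 0.427. Conditional survival from age 5 to x is l_x / l_5.
  x=5: (0.427/0.427) × 0.6 = 0.6000
  x=6: (0.300/0.427) × 1.1 = 0.7728
  x=7: (0.236/0.427) × 0.9 = 0.4974
Sum = 0.6000 + 0.7728 + 0.4974 = 1.8703

1.87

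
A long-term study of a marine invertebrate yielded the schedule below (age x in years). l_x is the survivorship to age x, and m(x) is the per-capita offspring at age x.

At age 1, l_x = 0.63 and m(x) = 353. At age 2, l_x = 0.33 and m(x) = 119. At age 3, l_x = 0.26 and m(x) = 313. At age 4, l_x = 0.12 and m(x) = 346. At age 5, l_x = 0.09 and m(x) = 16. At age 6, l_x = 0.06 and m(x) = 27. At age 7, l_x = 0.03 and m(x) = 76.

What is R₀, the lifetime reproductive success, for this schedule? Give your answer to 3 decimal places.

389.900

R₀ = Σ l_x m(x):
  age 1: 0.63 × 353 = 222.3900
  age 2: 0.33 × 119 = 39.2700
  age 3: 0.26 × 313 = 81.3800
  age 4: 0.12 × 346 = 41.5200
  age 5: 0.09 × 16 = 1.4400
  age 6: 0.06 × 27 = 1.6200
  age 7: 0.03 × 76 = 2.2800
R₀ = 222.3900 + 39.2700 + 81.3800 + 41.5200 + 1.4400 + 1.6200 + 2.2800 = 389.9000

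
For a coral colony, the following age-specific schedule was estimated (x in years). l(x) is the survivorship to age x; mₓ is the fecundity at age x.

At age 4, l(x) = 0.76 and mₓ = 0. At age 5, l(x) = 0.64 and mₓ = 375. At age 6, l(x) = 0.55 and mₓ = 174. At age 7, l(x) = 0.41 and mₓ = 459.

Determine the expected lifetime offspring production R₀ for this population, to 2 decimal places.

523.89

R₀ = Σ l(x) mₓ:
  age 4: 0.76 × 0 = 0.0000
  age 5: 0.64 × 375 = 240.0000
  age 6: 0.55 × 174 = 95.7000
  age 7: 0.41 × 459 = 188.1900
R₀ = 0.0000 + 240.0000 + 95.7000 + 188.1900 = 523.8900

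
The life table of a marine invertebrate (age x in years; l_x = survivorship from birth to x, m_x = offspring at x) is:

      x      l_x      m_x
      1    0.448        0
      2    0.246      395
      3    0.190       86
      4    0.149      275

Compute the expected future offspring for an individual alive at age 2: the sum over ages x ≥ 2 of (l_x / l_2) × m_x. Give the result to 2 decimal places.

627.99

l_2 = 0.246. Conditional survival from age 2 to x is l_x / l_2.
  x=2: (0.246/0.246) × 395 = 395.0000
  x=3: (0.190/0.246) × 86 = 66.4228
  x=4: (0.149/0.246) × 275 = 166.5650
Sum = 395.0000 + 66.4228 + 166.5650 = 627.9878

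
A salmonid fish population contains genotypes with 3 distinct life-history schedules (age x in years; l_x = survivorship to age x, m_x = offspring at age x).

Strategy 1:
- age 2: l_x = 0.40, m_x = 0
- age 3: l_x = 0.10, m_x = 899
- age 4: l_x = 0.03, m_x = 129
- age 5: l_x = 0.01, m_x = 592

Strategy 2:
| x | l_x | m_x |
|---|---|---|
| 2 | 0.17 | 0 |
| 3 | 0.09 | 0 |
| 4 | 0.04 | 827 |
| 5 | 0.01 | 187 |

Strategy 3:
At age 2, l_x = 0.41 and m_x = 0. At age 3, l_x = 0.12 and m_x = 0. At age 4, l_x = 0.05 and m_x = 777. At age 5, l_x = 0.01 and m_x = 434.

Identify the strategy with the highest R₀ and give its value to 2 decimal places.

Strategy 1: R₀ = 0.40×0 + 0.10×899 + 0.03×129 + 0.01×592 = 99.6900
Strategy 2: R₀ = 0.17×0 + 0.09×0 + 0.04×827 + 0.01×187 = 34.9500
Strategy 3: R₀ = 0.41×0 + 0.12×0 + 0.05×777 + 0.01×434 = 43.1900
Highest R₀: strategy 1 with 99.6900.

99.69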